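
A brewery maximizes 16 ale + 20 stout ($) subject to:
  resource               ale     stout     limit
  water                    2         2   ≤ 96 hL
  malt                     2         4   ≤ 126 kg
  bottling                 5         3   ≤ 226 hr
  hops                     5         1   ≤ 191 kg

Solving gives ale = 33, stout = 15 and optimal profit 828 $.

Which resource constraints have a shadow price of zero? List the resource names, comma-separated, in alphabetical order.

water: 96/96 (binding)
malt: 126/126 (binding)
bottling: 210/226 (slack 16)
hops: 180/191 (slack 11)
By complementary slackness, a constraint with positive slack has shadow price 0 → bottling, hops.

bottling, hops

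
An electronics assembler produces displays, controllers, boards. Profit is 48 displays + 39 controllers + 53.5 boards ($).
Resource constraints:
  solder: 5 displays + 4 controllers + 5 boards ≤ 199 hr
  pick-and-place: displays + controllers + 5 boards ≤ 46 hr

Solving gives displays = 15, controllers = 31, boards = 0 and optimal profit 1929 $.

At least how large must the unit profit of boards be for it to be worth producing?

At the optimum: solder uses 199 of 199 (binding); pick-and-place uses 46 of 46 (binding).
From A_Bᵀ y = c: 5·y_solder + 1·y_pick-and-place = 48; 4·y_solder + 1·y_pick-and-place = 39.
Solving: y_solder = 9, y_pick-and-place = 3.
boards enters the basis when its profit ≥ yᵀa₃ = 9·5 + 3·5 = 60.

60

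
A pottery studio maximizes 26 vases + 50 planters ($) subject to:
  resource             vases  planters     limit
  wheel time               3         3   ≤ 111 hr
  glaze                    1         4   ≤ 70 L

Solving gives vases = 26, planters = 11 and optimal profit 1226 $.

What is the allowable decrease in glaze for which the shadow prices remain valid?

33

Binding constraints: wheel time, glaze. The basis is B = [[3,3],[1,4]] with det 9.
Per unit decrease in glaze, x* moves by d = (0.3333, -0.3333).
The basis stays optimal until planters reaches 0; allowable decrease = 33 L.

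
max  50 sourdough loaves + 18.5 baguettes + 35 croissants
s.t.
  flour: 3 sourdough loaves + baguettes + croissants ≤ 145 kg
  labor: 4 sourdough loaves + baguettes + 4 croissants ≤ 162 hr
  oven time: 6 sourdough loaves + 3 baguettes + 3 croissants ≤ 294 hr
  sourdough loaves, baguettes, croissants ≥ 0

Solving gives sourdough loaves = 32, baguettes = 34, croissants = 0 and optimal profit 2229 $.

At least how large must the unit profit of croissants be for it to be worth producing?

Check each constraint at x*: flour 130/145 (slack 15); labor 162/162 (tight); oven time 294/294 (tight).
Slack constraints have shadow price 0 (complementary slackness).
Dual feasibility on the basic columns requires 4·y_labor + 6·y_oven time = 50, 1·y_labor + 3·y_oven time = 18.5.
Solving: y_labor = 6.5, y_oven time = 4.
croissants enters the basis when its profit ≥ yᵀa₃ = 6.5·4 + 4·3 = 38.

38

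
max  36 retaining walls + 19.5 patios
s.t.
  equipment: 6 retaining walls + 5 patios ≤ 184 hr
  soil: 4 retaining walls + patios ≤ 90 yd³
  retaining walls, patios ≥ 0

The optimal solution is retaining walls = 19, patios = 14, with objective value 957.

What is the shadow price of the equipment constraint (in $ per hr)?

3

At the optimum: equipment uses 184 of 184 (binding); soil uses 90 of 90 (binding).
The binding rows give the dual system: 6·y_equipment + 4·y_soil = 36 and 5·y_equipment + 1·y_soil = 19.5.
→ y_equipment = 3 and y_soil = 4.5.
Shadow price of equipment = 3.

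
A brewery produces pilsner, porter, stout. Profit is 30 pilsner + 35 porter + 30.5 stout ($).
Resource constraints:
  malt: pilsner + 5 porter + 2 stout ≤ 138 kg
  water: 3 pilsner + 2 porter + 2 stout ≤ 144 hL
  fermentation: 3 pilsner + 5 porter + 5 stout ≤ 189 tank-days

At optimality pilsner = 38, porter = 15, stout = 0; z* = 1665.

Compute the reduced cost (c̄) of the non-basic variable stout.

At the optimum: malt uses 113 of 138 (slack = 25); water uses 144 of 144 (binding); fermentation uses 189 of 189 (binding).
Slack constraints have shadow price 0 (complementary slackness).
Dual feasibility on the basic columns requires 3·y_water + 3·y_fermentation = 30, 2·y_water + 5·y_fermentation = 35.
This yields shadow prices y_water = 5, y_fermentation = 5.
Reduced cost of stout: c₃ − yᵀa₃ = 30.5 − (5·2 + 5·5) = 30.5 − 35 = -4.5.

-4.5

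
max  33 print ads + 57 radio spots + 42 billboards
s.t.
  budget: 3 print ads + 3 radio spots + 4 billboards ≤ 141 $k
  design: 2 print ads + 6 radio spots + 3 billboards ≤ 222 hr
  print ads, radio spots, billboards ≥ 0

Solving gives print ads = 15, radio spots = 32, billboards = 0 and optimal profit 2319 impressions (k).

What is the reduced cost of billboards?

-4

At the optimum: budget uses 141 of 141 (binding); design uses 222 of 222 (binding).
The binding rows give the dual system: 3·y_budget + 2·y_design = 33 and 3·y_budget + 6·y_design = 57.
Solving: y_budget = 7, y_design = 6.
Reduced cost of billboards: c₃ − yᵀa₃ = 42 − (7·4 + 6·3) = 42 − 46 = -4.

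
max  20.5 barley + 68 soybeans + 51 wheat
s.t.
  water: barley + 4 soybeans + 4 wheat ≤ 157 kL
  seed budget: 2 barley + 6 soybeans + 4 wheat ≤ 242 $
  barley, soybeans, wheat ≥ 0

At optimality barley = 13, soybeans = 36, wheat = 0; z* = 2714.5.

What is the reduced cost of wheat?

-3

Check each constraint at x*: water 157/157 (tight); seed budget 242/242 (tight).
Dual feasibility on the basic columns requires 1·y_water + 2·y_seed budget = 20.5, 4·y_water + 6·y_seed budget = 68.
This yields shadow prices y_water = 6.5, y_seed budget = 7.
Reduced cost of wheat: c₃ − yᵀa₃ = 51 − (6.5·4 + 7·4) = 51 − 54 = -3.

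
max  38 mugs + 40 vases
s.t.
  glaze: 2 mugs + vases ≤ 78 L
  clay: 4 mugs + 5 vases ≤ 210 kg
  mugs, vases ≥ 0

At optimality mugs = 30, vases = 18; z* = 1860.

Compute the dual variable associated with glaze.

5

At the optimum: glaze uses 78 of 78 (binding); clay uses 210 of 210 (binding).
Dual feasibility on the basic columns requires 2·y_glaze + 4·y_clay = 38, 1·y_glaze + 5·y_clay = 40.
Solving: y_glaze = 5, y_clay = 7.
Shadow price of glaze = 5.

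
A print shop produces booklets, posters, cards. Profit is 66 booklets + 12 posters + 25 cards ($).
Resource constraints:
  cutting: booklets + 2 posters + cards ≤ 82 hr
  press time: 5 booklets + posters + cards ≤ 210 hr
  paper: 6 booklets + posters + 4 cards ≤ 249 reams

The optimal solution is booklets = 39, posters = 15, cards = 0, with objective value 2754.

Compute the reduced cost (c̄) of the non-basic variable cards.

-5

Check each constraint at x*: cutting 69/82 (slack 13); press time 210/210 (tight); paper 249/249 (tight).
Since cutting is not tight, its dual is 0.
Dual feasibility on the basic columns requires 5·y_press time + 6·y_paper = 66, 1·y_press time + 1·y_paper = 12.
Solving: y_press time = 6, y_paper = 6.
Reduced cost of cards: c₃ − yᵀa₃ = 25 − (6·1 + 6·4) = 25 − 30 = -5.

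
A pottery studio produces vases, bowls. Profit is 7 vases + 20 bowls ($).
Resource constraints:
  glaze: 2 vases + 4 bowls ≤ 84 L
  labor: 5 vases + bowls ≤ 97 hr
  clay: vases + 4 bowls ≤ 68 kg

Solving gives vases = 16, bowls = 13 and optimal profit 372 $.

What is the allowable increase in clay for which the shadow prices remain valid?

16

Binding constraints: glaze, clay. The basis is B = [[2,4],[1,4]] with det 4.
Per unit increase in clay, x* moves by d = (-1, 0.5).
The basis stays optimal until vases reaches 0; allowable increase = 16 kg.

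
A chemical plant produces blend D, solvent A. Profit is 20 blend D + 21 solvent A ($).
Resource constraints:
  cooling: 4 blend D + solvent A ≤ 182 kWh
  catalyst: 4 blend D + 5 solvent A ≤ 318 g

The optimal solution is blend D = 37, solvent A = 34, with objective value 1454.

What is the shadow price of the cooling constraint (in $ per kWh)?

1

Check each constraint at x*: cooling 182/182 (tight); catalyst 318/318 (tight).
The binding rows give the dual system: 4·y_cooling + 4·y_catalyst = 20 and 1·y_cooling + 5·y_catalyst = 21.
This yields shadow prices y_cooling = 1, y_catalyst = 4.
Shadow price of cooling = 1.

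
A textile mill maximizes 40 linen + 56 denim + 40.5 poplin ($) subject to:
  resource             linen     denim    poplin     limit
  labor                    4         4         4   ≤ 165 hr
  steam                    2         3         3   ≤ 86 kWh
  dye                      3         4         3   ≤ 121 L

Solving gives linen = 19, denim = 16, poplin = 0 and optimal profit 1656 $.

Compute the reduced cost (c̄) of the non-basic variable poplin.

-7.5

At the optimum: labor uses 140 of 165 (slack = 25); steam uses 86 of 86 (binding); dye uses 121 of 121 (binding).
By complementary slackness, y = 0 for the non-binding constraint.
Dual feasibility on the basic columns requires 2·y_steam + 3·y_dye = 40, 3·y_steam + 4·y_dye = 56.
→ y_steam = 8 and y_dye = 8.
Reduced cost of poplin: c₃ − yᵀa₃ = 40.5 − (8·3 + 8·3) = 40.5 − 48 = -7.5.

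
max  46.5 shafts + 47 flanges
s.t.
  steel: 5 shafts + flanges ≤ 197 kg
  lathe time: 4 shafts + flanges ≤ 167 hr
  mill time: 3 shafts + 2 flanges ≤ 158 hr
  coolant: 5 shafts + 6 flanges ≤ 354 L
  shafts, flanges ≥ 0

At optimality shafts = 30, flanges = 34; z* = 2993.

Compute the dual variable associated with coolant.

Binding: mill time and coolant. Non-binding: steel (13 unused), lathe time (13 unused).
Since steel, lathe time are not tight, their duals are 0.
From A_Bᵀ y = c: 3·y_mill time + 5·y_coolant = 46.5; 2·y_mill time + 6·y_coolant = 47.
Solving: y_mill time = 5.5, y_coolant = 6.
Shadow price of coolant = 6.

6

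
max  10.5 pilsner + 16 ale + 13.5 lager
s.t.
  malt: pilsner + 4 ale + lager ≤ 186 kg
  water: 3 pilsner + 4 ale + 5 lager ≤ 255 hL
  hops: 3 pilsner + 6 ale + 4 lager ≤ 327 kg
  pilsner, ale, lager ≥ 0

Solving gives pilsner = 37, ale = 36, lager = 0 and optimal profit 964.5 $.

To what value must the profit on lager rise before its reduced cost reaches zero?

At the optimum: malt uses 181 of 186 (slack = 5); water uses 255 of 255 (binding); hops uses 327 of 327 (binding).
Slack constraints have shadow price 0 (complementary slackness).
Dual feasibility on the basic columns requires 3·y_water + 3·y_hops = 10.5, 4·y_water + 6·y_hops = 16.
→ y_water = 2.5 and y_hops = 1.
lager enters the basis when its profit ≥ yᵀa₃ = 2.5·5 + 1·4 = 16.5.

16.5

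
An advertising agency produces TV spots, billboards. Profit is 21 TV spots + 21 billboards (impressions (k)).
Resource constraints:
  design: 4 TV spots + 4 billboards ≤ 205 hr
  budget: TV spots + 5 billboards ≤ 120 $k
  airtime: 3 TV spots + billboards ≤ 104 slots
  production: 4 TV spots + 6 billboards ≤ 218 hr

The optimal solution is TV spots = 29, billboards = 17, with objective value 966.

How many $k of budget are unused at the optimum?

budget used = 1·29 + 5·17 = 114; slack = 120 − 114 = 6.

6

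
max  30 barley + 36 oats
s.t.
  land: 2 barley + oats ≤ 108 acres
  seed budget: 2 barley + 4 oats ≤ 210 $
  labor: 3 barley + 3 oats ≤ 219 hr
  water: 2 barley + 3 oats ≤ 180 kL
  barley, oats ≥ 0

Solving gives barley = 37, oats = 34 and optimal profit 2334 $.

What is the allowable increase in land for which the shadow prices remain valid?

6

Binding constraints: land, seed budget. The basis is B = [[2,1],[2,4]] with det 6.
Per unit increase in land, x* moves by d = (0.6667, -0.3333).
The basis stays optimal until labor becomes binding; allowable increase = 6 acres.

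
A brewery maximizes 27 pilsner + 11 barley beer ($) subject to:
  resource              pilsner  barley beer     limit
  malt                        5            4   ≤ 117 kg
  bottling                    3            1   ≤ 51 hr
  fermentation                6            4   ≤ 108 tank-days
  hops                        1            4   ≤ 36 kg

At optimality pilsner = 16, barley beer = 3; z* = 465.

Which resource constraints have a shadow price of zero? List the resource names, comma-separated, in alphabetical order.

malt: 92/117 (slack 25)
bottling: 51/51 (binding)
fermentation: 108/108 (binding)
hops: 28/36 (slack 8)
By complementary slackness, a constraint with positive slack has shadow price 0 → hops, malt.

hops, malt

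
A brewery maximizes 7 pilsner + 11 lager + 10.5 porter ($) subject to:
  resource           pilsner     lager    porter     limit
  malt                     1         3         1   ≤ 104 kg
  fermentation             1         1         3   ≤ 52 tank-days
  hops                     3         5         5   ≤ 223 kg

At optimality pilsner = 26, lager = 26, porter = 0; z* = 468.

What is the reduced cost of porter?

-6.5

Binding: malt and fermentation. Non-binding: hops (15 unused).
By complementary slackness, y = 0 for the non-binding constraint.
The binding rows give the dual system: 1·y_malt + 1·y_fermentation = 7 and 3·y_malt + 1·y_fermentation = 11.
→ y_malt = 2 and y_fermentation = 5.
Reduced cost of porter: c₃ − yᵀa₃ = 10.5 − (2·1 + 5·3) = 10.5 − 17 = -6.5.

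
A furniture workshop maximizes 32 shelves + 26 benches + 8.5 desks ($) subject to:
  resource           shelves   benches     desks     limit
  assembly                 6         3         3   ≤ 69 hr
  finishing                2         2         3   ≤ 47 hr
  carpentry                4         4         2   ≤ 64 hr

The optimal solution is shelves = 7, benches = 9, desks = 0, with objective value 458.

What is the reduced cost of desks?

-7.5

Binding: assembly and carpentry. Non-binding: finishing (15 unused).
Since finishing is not tight, its dual is 0.
Dual feasibility on the basic columns requires 6·y_assembly + 4·y_carpentry = 32, 3·y_assembly + 4·y_carpentry = 26.
→ y_assembly = 2 and y_carpentry = 5.
Reduced cost of desks: c₃ − yᵀa₃ = 8.5 − (2·3 + 5·2) = 8.5 − 16 = -7.5.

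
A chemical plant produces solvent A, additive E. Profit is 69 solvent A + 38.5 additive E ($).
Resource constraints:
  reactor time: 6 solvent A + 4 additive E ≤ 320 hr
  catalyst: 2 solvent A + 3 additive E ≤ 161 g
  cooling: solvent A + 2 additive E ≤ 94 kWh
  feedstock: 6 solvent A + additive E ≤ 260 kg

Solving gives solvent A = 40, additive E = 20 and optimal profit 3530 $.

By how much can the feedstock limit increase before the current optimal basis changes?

60

Binding constraints: reactor time, feedstock. The basis is B = [[6,4],[6,1]] with det -18.
Per unit increase in feedstock, x* moves by d = (0.2222, -0.3333).
The basis stays optimal until additive E reaches 0; allowable increase = 60 kg.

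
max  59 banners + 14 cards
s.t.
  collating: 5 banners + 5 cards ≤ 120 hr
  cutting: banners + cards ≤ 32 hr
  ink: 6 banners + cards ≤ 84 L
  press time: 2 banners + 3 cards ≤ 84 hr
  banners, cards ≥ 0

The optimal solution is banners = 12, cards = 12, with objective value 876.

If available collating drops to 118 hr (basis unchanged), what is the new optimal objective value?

At the optimum: collating uses 120 of 120 (binding); cutting uses 24 of 32 (slack = 8); ink uses 84 of 84 (binding); press time uses 60 of 84 (slack = 24).
Slack constraints have shadow price 0 (complementary slackness).
The binding rows give the dual system: 5·y_collating + 6·y_ink = 59 and 5·y_collating + 1·y_ink = 14.
This yields shadow prices y_collating = 1, y_ink = 9.
Δz = y_collating·Δb = 1 × (-2) = -2, so new z* = 876 − 2 = 874.

874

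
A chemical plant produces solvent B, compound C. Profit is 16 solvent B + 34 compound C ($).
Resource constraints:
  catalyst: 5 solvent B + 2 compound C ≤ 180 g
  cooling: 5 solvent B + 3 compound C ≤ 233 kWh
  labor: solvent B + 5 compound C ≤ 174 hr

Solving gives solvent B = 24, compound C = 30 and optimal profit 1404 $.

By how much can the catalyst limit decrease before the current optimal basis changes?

Binding constraints: catalyst, labor. The basis is B = [[5,2],[1,5]] with det 23.
Per unit decrease in catalyst, x* moves by d = (-0.2174, 0.0435).
The basis stays optimal until solvent B reaches 0; allowable decrease = 110.4 g.

110.4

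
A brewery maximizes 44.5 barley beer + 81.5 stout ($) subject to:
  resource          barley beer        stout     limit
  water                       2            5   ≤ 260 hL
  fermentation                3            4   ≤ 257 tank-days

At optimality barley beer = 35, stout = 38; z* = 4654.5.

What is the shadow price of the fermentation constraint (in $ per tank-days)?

At the optimum: water uses 260 of 260 (binding); fermentation uses 257 of 257 (binding).
The binding rows give the dual system: 2·y_water + 3·y_fermentation = 44.5 and 5·y_water + 4·y_fermentation = 81.5.
Solving: y_water = 9.5, y_fermentation = 8.5.
Shadow price of fermentation = 8.5.

8.5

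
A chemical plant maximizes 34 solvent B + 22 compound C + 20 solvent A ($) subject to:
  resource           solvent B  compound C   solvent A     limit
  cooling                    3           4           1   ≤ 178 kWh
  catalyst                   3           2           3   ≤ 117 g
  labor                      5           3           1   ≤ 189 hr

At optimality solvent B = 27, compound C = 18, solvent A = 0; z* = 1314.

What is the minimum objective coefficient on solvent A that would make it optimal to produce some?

26

At the optimum: cooling uses 153 of 178 (slack = 25); catalyst uses 117 of 117 (binding); labor uses 189 of 189 (binding).
Since cooling is not tight, its dual is 0.
Dual feasibility on the basic columns requires 3·y_catalyst + 5·y_labor = 34, 2·y_catalyst + 3·y_labor = 22.
→ y_catalyst = 8 and y_labor = 2.
solvent A enters the basis when its profit ≥ yᵀa₃ = 8·3 + 2·1 = 26.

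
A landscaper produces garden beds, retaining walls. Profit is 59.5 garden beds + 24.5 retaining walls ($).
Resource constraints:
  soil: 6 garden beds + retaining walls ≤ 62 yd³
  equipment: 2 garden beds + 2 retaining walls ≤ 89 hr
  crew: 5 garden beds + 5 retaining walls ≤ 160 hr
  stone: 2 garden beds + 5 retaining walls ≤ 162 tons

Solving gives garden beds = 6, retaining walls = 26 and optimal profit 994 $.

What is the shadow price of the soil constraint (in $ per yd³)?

7

Binding: soil and crew. Non-binding: equipment (25 unused), stone (20 unused).
Since equipment, stone are not tight, their duals are 0.
From A_Bᵀ y = c: 6·y_soil + 5·y_crew = 59.5; 1·y_soil + 5·y_crew = 24.5.
This yields shadow prices y_soil = 7, y_crew = 3.5.
Shadow price of soil = 7.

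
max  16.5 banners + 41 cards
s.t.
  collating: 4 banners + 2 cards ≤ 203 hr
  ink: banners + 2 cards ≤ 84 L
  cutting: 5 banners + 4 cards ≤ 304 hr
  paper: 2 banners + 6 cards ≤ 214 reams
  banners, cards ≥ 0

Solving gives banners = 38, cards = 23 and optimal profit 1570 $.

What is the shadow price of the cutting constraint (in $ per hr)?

Binding: ink and paper. Non-binding: collating (5 unused), cutting (22 unused).
Since collating, cutting are not tight, their duals are 0.
The binding rows give the dual system: 1·y_ink + 2·y_paper = 16.5 and 2·y_ink + 6·y_paper = 41.
Solving: y_ink = 8.5, y_paper = 4.
Shadow price of cutting = 0.

0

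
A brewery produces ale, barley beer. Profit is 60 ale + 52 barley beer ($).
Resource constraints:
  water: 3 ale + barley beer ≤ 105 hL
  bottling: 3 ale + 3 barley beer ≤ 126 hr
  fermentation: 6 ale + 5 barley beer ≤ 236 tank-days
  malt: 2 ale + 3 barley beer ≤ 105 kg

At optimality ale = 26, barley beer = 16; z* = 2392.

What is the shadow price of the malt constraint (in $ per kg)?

Check each constraint at x*: water 94/105 (slack 11); bottling 126/126 (tight); fermentation 236/236 (tight); malt 100/105 (slack 5).
Slack constraints have shadow price 0 (complementary slackness).
The binding rows give the dual system: 3·y_bottling + 6·y_fermentation = 60 and 3·y_bottling + 5·y_fermentation = 52.
Solving: y_bottling = 4, y_fermentation = 8.
Shadow price of malt = 0.

0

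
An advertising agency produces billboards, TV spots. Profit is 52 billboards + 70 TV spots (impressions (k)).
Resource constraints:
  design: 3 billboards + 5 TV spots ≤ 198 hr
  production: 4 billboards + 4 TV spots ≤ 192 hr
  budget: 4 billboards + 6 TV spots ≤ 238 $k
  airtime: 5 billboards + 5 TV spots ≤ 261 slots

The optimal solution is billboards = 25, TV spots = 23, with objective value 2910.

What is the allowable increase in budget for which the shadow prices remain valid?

Binding constraints: production, budget. The basis is B = [[4,4],[4,6]] with det 8.
Per unit increase in budget, x* moves by d = (-0.5, 0.5).
The basis stays optimal until design becomes binding; allowable increase = 8 $k.

8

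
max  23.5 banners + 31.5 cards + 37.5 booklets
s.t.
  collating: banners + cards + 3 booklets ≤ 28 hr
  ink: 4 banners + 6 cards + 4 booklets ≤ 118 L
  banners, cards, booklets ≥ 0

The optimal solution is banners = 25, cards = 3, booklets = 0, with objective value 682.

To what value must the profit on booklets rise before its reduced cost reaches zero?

38.5

Both collating and ink are binding at x*.
Dual feasibility on the basic columns requires 1·y_collating + 4·y_ink = 23.5, 1·y_collating + 6·y_ink = 31.5.
This yields shadow prices y_collating = 7.5, y_ink = 4.
booklets enters the basis when its profit ≥ yᵀa₃ = 7.5·3 + 4·4 = 38.5.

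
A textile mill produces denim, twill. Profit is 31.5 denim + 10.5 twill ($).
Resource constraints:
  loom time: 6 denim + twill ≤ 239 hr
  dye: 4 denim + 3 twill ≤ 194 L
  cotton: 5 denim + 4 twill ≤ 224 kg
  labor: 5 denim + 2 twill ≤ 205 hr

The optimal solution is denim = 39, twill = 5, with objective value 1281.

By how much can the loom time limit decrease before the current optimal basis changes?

6.3

Binding constraints: loom time, labor. The basis is B = [[6,1],[5,2]] with det 7.
Per unit decrease in loom time, x* moves by d = (-0.2857, 0.7143).
The basis stays optimal until cotton becomes binding; allowable decrease = 6.3 hr.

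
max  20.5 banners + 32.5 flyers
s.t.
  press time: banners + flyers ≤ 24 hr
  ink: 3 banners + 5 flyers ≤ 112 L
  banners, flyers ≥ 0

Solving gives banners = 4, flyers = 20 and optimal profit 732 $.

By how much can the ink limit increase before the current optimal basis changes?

Binding constraints: press time, ink. The basis is B = [[1,1],[3,5]] with det 2.
Per unit increase in ink, x* moves by d = (-0.5, 0.5).
The basis stays optimal until banners reaches 0; allowable increase = 8 L.

8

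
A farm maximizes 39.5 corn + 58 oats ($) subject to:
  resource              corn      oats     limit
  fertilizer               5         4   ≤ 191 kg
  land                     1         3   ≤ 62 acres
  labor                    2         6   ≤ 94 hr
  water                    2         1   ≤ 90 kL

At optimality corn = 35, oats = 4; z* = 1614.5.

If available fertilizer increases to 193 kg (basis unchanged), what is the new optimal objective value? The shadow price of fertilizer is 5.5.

Δb = 2, so new z* = 1614.5 + (5.5)·(2) = 1614.5 + 11 = 1625.5.

1625.5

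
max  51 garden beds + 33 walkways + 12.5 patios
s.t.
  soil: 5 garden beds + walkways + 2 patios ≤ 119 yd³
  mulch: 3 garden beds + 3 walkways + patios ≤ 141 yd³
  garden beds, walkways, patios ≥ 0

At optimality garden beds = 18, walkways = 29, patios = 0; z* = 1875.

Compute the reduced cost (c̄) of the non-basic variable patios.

Both soil and mulch are binding at x*.
From A_Bᵀ y = c: 5·y_soil + 3·y_mulch = 51; 1·y_soil + 3·y_mulch = 33.
Solving: y_soil = 4.5, y_mulch = 9.5.
Reduced cost of patios: c₃ − yᵀa₃ = 12.5 − (4.5·2 + 9.5·1) = 12.5 − 18.5 = -6.

-6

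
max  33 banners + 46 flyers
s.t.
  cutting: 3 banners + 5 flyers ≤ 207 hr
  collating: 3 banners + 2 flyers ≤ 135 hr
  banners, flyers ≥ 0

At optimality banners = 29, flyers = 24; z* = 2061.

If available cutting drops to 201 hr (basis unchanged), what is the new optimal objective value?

2013

Check each constraint at x*: cutting 207/207 (tight); collating 135/135 (tight).
Dual feasibility on the basic columns requires 3·y_cutting + 3·y_collating = 33, 5·y_cutting + 2·y_collating = 46.
Solving: y_cutting = 8, y_collating = 3.
Δz = y_cutting·Δb = 8 × (-6) = -48, so new z* = 2061 − 48 = 2013.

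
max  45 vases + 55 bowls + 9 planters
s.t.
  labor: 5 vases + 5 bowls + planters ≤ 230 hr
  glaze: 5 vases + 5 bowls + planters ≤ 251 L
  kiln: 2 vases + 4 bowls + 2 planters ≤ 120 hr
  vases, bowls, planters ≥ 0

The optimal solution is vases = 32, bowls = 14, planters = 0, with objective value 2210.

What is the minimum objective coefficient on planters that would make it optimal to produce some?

17

Binding: labor and kiln. Non-binding: glaze (21 unused).
By complementary slackness, y = 0 for the non-binding constraint.
The binding rows give the dual system: 5·y_labor + 2·y_kiln = 45 and 5·y_labor + 4·y_kiln = 55.
This yields shadow prices y_labor = 7, y_kiln = 5.
planters enters the basis when its profit ≥ yᵀa₃ = 7·1 + 5·2 = 17.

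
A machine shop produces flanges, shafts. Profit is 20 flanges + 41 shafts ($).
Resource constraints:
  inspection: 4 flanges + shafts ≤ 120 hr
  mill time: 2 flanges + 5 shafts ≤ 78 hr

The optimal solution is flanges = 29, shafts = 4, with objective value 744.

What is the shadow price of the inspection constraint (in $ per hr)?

At the optimum: inspection uses 120 of 120 (binding); mill time uses 78 of 78 (binding).
From A_Bᵀ y = c: 4·y_inspection + 2·y_mill time = 20; 1·y_inspection + 5·y_mill time = 41.
→ y_inspection = 1 and y_mill time = 8.
Shadow price of inspection = 1.

1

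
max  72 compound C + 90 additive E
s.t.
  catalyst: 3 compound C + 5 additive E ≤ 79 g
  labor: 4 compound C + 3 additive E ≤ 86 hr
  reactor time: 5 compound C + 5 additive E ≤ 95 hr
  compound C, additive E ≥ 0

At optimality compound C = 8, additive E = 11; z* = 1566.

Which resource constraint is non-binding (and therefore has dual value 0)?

labor

catalyst: 79/79 (binding)
labor: 65/86 (slack 21)
reactor time: 95/95 (binding)
By complementary slackness, a constraint with positive slack has shadow price 0 → labor.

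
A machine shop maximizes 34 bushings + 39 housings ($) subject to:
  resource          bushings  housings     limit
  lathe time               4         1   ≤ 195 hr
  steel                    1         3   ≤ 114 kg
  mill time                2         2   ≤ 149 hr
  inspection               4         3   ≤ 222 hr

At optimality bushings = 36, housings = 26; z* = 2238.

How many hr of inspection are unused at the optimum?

inspection used = 4·36 + 3·26 = 222; slack = 222 − 222 = 0.

0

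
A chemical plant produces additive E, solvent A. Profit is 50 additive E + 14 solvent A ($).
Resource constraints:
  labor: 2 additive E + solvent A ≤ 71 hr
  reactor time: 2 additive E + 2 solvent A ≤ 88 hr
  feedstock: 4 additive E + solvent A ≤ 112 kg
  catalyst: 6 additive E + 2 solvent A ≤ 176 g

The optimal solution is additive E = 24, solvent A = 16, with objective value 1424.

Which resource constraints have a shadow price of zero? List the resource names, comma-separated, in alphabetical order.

labor, reactor time

labor: 64/71 (slack 7)
reactor time: 80/88 (slack 8)
feedstock: 112/112 (binding)
catalyst: 176/176 (binding)
By complementary slackness, a constraint with positive slack has shadow price 0 → labor, reactor time.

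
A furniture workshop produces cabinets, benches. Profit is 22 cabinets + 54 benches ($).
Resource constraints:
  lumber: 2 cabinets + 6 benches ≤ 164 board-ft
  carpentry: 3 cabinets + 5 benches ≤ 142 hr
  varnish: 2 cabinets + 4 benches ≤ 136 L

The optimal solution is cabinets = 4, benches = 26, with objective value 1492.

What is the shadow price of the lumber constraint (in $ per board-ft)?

Check each constraint at x*: lumber 164/164 (tight); carpentry 142/142 (tight); varnish 112/136 (slack 24).
By complementary slackness, y = 0 for the non-binding constraint.
The binding rows give the dual system: 2·y_lumber + 3·y_carpentry = 22 and 6·y_lumber + 5·y_carpentry = 54.
This yields shadow prices y_lumber = 6.5, y_carpentry = 3.
Shadow price of lumber = 6.5.

6.5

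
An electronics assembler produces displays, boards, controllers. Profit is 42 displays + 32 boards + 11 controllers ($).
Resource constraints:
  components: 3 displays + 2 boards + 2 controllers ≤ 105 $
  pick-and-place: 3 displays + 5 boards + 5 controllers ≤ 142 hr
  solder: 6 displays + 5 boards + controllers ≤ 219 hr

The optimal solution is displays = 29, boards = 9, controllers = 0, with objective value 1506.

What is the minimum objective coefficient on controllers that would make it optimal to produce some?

16

Binding: components and solder. Non-binding: pick-and-place (10 unused).
Slack constraints have shadow price 0 (complementary slackness).
Dual feasibility on the basic columns requires 3·y_components + 6·y_solder = 42, 2·y_components + 5·y_solder = 32.
Solving: y_components = 6, y_solder = 4.
controllers enters the basis when its profit ≥ yᵀa₃ = 6·2 + 4·1 = 16.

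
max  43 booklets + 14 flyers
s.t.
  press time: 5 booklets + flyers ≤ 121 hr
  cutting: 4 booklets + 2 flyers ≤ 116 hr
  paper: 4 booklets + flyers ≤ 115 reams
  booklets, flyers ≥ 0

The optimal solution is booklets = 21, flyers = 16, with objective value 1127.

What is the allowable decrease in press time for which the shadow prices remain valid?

Binding constraints: press time, cutting. The basis is B = [[5,1],[4,2]] with det 6.
Per unit decrease in press time, x* moves by d = (-0.3333, 0.6667).
The basis stays optimal until booklets reaches 0; allowable decrease = 63 hr.

63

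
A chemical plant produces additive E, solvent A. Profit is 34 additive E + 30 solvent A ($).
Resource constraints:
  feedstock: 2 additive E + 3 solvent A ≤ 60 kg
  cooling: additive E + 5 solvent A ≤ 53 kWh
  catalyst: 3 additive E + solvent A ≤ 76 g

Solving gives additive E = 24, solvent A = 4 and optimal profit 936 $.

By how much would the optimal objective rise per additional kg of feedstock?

Check each constraint at x*: feedstock 60/60 (tight); cooling 44/53 (slack 9); catalyst 76/76 (tight).
Slack constraints have shadow price 0 (complementary slackness).
From A_Bᵀ y = c: 2·y_feedstock + 3·y_catalyst = 34; 3·y_feedstock + 1·y_catalyst = 30.
This yields shadow prices y_feedstock = 8, y_catalyst = 6.
Shadow price of feedstock = 8.

8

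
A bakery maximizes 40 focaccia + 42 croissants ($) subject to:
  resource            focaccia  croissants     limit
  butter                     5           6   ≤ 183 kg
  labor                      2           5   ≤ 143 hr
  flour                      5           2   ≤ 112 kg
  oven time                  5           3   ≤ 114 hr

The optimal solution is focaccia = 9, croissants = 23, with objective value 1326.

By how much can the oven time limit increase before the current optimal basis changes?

Binding constraints: butter, oven time. The basis is B = [[5,6],[5,3]] with det -15.
Per unit increase in oven time, x* moves by d = (0.4, -0.3333).
The basis stays optimal until flour becomes binding; allowable increase = 15.75 hr.

15.75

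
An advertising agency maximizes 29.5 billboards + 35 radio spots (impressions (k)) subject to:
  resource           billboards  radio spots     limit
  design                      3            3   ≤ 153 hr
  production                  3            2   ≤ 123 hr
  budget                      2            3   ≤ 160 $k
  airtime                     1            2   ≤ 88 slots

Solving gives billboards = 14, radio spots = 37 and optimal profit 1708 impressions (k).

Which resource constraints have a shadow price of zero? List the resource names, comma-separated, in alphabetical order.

budget, production

design: 153/153 (binding)
production: 116/123 (slack 7)
budget: 139/160 (slack 21)
airtime: 88/88 (binding)
By complementary slackness, a constraint with positive slack has shadow price 0 → budget, production.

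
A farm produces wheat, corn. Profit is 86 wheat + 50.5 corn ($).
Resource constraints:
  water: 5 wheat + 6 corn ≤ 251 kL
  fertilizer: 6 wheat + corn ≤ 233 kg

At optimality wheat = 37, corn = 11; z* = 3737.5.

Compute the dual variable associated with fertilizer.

8.5

Check each constraint at x*: water 251/251 (tight); fertilizer 233/233 (tight).
Dual feasibility on the basic columns requires 5·y_water + 6·y_fertilizer = 86, 6·y_water + 1·y_fertilizer = 50.5.
→ y_water = 7 and y_fertilizer = 8.5.
Shadow price of fertilizer = 8.5.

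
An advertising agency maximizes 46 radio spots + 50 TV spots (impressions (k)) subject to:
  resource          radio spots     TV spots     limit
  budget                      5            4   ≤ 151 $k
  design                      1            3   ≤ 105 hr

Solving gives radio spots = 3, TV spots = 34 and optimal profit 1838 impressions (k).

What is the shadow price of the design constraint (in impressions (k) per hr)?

At the optimum: budget uses 151 of 151 (binding); design uses 105 of 105 (binding).
From A_Bᵀ y = c: 5·y_budget + 1·y_design = 46; 4·y_budget + 3·y_design = 50.
Solving: y_budget = 8, y_design = 6.
Shadow price of design = 6.

6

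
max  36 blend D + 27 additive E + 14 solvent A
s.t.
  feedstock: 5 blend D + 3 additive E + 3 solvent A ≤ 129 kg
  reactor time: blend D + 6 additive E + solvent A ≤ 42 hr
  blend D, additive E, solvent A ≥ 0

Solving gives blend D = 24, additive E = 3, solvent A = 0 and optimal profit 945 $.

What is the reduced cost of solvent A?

Both feedstock and reactor time are binding at x*.
From A_Bᵀ y = c: 5·y_feedstock + 1·y_reactor time = 36; 3·y_feedstock + 6·y_reactor time = 27.
Solving: y_feedstock = 7, y_reactor time = 1.
Reduced cost of solvent A: c₃ − yᵀa₃ = 14 − (7·3 + 1·1) = 14 − 22 = -8.

-8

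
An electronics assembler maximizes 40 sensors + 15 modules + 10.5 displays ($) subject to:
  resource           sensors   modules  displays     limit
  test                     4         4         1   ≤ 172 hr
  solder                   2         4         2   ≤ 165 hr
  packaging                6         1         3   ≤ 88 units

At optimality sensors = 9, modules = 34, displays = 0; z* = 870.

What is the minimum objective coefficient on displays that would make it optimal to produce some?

17.5

Binding: test and packaging. Non-binding: solder (11 unused).
Since solder is not tight, its dual is 0.
Dual feasibility on the basic columns requires 4·y_test + 6·y_packaging = 40, 4·y_test + 1·y_packaging = 15.
→ y_test = 2.5 and y_packaging = 5.
displays enters the basis when its profit ≥ yᵀa₃ = 2.5·1 + 5·3 = 17.5.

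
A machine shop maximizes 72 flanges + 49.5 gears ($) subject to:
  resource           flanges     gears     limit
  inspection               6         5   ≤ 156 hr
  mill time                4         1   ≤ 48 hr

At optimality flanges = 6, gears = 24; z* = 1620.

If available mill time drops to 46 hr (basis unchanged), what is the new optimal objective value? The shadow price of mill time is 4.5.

Δb = -2, so new z* = 1620 + (4.5)·(-2) = 1620 − 9 = 1611.

1611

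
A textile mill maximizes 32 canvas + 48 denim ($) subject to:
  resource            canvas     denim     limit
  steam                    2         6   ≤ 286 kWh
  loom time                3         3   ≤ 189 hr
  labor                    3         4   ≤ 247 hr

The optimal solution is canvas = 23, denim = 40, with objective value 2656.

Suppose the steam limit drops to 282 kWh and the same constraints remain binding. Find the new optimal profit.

Binding: steam and loom time. Non-binding: labor (18 unused).
Since labor is not tight, its dual is 0.
From A_Bᵀ y = c: 2·y_steam + 3·y_loom time = 32; 6·y_steam + 3·y_loom time = 48.
Solving: y_steam = 4, y_loom time = 8.
Δz = y_steam·Δb = 4 × (-4) = -16, so new z* = 2656 − 16 = 2640.

2640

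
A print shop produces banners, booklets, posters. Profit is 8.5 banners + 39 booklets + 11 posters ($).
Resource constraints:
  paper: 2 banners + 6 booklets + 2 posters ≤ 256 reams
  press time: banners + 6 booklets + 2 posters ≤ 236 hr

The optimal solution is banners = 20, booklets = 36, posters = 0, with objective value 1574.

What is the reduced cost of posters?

Check each constraint at x*: paper 256/256 (tight); press time 236/236 (tight).
From A_Bᵀ y = c: 2·y_paper + 1·y_press time = 8.5; 6·y_paper + 6·y_press time = 39.
This yields shadow prices y_paper = 2, y_press time = 4.5.
Reduced cost of posters: c₃ − yᵀa₃ = 11 − (2·2 + 4.5·2) = 11 − 13 = -2.

-2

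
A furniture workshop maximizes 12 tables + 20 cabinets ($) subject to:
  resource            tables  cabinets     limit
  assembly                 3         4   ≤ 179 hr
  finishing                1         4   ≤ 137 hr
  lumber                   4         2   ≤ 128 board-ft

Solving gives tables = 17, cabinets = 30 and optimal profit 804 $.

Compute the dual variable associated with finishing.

At the optimum: assembly uses 171 of 179 (slack = 8); finishing uses 137 of 137 (binding); lumber uses 128 of 128 (binding).
By complementary slackness, y = 0 for the non-binding constraint.
The binding rows give the dual system: 1·y_finishing + 4·y_lumber = 12 and 4·y_finishing + 2·y_lumber = 20.
→ y_finishing = 4 and y_lumber = 2.
Shadow price of finishing = 4.

4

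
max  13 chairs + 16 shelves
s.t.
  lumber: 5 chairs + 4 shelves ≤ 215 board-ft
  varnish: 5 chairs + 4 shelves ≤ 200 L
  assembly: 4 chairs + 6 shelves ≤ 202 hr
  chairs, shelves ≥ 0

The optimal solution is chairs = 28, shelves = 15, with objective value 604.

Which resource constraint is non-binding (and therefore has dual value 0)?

lumber: 200/215 (slack 15)
varnish: 200/200 (binding)
assembly: 202/202 (binding)
By complementary slackness, a constraint with positive slack has shadow price 0 → lumber.

lumber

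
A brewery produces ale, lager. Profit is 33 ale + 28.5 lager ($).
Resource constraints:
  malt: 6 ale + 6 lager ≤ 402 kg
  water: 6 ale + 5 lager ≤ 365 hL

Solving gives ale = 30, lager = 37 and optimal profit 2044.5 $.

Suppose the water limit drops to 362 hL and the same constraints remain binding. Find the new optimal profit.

2031

Both malt and water are binding at x*.
The binding rows give the dual system: 6·y_malt + 6·y_water = 33 and 6·y_malt + 5·y_water = 28.5.
Solving: y_malt = 1, y_water = 4.5.
Δz = y_water·Δb = 4.5 × (-3) = -13.5, so new z* = 2044.5 − 13.5 = 2031.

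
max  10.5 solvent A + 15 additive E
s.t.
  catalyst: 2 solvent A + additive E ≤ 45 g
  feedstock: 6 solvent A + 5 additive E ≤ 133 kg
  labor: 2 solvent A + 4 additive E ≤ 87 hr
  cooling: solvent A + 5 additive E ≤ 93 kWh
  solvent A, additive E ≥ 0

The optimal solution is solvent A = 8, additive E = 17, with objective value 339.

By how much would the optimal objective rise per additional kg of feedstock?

Check each constraint at x*: catalyst 33/45 (slack 12); feedstock 133/133 (tight); labor 84/87 (slack 3); cooling 93/93 (tight).
Since catalyst, labor are not tight, their duals are 0.
From A_Bᵀ y = c: 6·y_feedstock + 1·y_cooling = 10.5; 5·y_feedstock + 5·y_cooling = 15.
→ y_feedstock = 1.5 and y_cooling = 1.5.
Shadow price of feedstock = 1.5.

1.5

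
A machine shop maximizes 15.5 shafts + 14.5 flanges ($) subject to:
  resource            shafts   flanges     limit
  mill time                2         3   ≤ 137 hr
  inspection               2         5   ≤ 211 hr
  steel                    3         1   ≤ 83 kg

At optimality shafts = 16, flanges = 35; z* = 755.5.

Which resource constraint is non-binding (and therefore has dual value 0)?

inspection

mill time: 137/137 (binding)
inspection: 207/211 (slack 4)
steel: 83/83 (binding)
By complementary slackness, a constraint with positive slack has shadow price 0 → inspection.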